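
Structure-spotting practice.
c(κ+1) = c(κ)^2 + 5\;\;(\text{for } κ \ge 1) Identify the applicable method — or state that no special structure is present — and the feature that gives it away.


Technique: no special technique — the new term depends nonlinearly on the old ones, which disqualifies every superposition-based technique.


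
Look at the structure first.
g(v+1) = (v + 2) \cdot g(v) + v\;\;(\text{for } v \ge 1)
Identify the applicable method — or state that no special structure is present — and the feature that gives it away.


Diagnosis: a summation factor — normalize by the running product of v + 2: the left side becomes a difference, and differences sum.


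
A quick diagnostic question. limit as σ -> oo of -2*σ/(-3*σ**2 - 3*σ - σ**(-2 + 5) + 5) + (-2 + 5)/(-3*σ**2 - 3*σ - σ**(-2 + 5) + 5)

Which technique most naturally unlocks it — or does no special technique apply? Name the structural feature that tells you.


Technique: dominant-term comparison — divide through by the highest power of σ; every lower-order term dies and the dominant terms decide the limit. l'Hôpital's at-infinity variant applies to the expression viewed as a single quotient; the leading-term comparison is the direct route.


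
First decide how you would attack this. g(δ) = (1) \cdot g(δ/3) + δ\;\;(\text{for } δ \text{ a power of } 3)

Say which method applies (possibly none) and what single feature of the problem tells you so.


Verdict: the master substitution — the argument shrinks by the factor 3, so measure the index on a logarithmic scale and the recursion becomes a shift.


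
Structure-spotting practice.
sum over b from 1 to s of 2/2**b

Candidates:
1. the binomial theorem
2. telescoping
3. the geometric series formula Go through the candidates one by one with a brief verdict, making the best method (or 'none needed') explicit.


Method: the geometric series formula — consecutive terms stand in a fixed index-free ratio — the geometric sum formula closes it.
- the binomial theorem: the terms do not reassemble into a binomial power.
- telescoping: the summand is not presented as a shifted difference — a telescoping rewrite may exist, but the displayed structure does not offer one.
- the geometric series formula — applies; the problem has the shape this method handles.


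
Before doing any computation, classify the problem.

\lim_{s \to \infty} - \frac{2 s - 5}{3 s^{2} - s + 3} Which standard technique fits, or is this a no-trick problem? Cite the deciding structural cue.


Diagnosis: dominant-term comparison — as s grows, only the highest-degree terms matter — compare leading terms and read the limit off. l'Hôpital's at-infinity variant applies to the expression viewed as a single quotient; the leading-term comparison is the direct route.


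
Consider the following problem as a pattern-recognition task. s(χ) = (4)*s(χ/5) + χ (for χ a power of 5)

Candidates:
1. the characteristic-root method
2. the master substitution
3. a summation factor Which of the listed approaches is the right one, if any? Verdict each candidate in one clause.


Best approach: the master substitution — divide-the-index recursion (χ/5 inside the call) straightens out once the index is rewritten as 5^m.
- the characteristic-root method: the recursion divides its index rather than shifting it — outside the constant-shift family the root method covers.
- the master substitution: yes, a natural case for it.
- a summation factor: the recursion divides its index rather than shifting it — there is no previous-term chain for a summation factor to telescope.


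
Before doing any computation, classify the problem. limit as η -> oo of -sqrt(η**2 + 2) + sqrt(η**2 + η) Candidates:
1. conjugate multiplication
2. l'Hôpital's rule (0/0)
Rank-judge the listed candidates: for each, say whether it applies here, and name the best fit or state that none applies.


Verdict: conjugate multiplication — both pieces blow up but their difference is finite; the conjugate trick rationalizes sqrt(η**2 + η) - sqrt(η**2 + 2).
- conjugate multiplication — applicable, and directly so.
- l'Hôpital's rule (0/0): no quotient structure at all: the clash is ∞ minus ∞, which rationalizing converts into a tractable ratio.


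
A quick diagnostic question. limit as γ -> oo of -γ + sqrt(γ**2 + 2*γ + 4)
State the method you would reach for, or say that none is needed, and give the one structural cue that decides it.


Best approach: conjugate multiplication — two divergent pieces with a minus sign between them and a radical in the mix: rationalize sqrt(γ**2 + 2*γ + 4) - γ before any limit law applies.


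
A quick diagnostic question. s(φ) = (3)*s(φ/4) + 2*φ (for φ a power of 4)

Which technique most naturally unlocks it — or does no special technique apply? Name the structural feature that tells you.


Verdict: the master substitution — the index is divided (φ/4), not shifted — substitute φ = 4^m to straighten it into a shift recurrence.


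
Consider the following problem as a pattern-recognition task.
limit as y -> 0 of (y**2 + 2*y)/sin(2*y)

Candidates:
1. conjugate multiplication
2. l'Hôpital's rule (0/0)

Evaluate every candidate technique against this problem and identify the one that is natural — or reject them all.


Method: l'Hôpital's rule (0/0) — numerator and denominator both vanish at 0 — a genuine 0/0 form, which is exactly when l'Hôpital applies. Known elementary limits would finish this too — the rule just bypasses the case analysis.
- conjugate multiplication: the conjugate move applies to radical differences, which this is not.
- l'Hôpital's rule (0/0) — a fit — the right tool for this form.


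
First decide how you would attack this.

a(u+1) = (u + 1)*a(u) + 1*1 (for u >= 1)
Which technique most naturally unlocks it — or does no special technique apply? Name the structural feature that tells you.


Verdict: a summation factor — it is first-order linear but the coefficient u + 1 depends on the index, so multiply through by a summation factor to telescope it.


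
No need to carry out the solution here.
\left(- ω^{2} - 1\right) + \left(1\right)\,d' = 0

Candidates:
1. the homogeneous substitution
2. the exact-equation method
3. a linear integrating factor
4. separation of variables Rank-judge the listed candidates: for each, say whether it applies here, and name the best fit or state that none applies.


Technique: no special technique — the slope is a pure function of ω; integrate both sides and be done.
- the homogeneous substitution: the slope changes under joint rescaling, failing the degree-zero test.
- the exact-equation method — no dependence on the unknown anywhere: exactness is a label without content here.
- a linear integrating factor — with the unknown absent the integrating factor is a formality; direct integration is the working structure.
- separation of variables — any separation here is vacuous (nothing depends on the unknown); direct integration is the honest label.


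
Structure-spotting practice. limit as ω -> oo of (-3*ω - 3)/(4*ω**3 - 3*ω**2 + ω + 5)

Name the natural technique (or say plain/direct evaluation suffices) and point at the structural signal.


Verdict: dominant-term comparison — as ω grows, only the highest-degree terms matter — compare leading terms and read the limit off. Viewed as a single quotient this is an ∞/∞ form — an at-infinity application of l'Hôpital's rule would also resolve it; comparing leading growth reads the answer without differentiating.


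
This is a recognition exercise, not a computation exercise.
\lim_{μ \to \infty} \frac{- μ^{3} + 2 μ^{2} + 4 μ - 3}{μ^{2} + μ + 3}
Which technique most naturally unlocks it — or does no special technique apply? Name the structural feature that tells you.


Verdict: dominant-term comparison — divide by the highest power of μ present: lower-order terms vanish and the dominant ratio remains. As a single quotient, the ∞/∞ shape would yield to repeated differentiation as well — the growth comparison gets there in one look.


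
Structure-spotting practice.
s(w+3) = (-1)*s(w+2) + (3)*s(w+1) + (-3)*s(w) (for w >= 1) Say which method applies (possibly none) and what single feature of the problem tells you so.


Method: the characteristic-root method — linear, homogeneous, constant coefficients: solutions of the form r^w exist — find the roots of the characteristic polynomial.


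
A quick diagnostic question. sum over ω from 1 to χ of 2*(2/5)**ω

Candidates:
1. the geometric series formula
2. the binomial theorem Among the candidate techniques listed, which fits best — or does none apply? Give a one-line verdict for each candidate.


Technique: the geometric series formula — each summand is the previous one scaled by 2/5; that constant multiplier is itself the geometric structure.
- the geometric series formula: applies; the problem has the shape this method handles.
- the binomial theorem — no binomial coefficients pair with matched powers.


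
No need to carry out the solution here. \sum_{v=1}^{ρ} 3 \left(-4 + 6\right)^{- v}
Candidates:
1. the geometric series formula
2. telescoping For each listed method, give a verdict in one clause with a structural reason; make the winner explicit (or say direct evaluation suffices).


Verdict: the geometric series formula — consecutive terms stand in a fixed index-free ratio — the geometric sum formula closes it.
- the geometric series formula — yes — fits the structure here.
- telescoping — as presented, consecutive terms share no shifted copy to cancel against — no rewrite is on display to change that.


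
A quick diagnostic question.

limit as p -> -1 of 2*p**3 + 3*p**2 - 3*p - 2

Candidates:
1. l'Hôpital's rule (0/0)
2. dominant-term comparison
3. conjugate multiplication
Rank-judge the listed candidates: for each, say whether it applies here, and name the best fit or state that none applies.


Technique: no special technique — nothing blocks direct substitution at -1: plug in and finish.
- l'Hôpital's rule (0/0) — substituting the point gives a finite value outright — there is no indeterminate clash to repair.
- dominant-term comparison — no ranking of term growth rates resolves the limit here.
- conjugate multiplication — multiplying by a conjugate would not remove any indeterminacy here.


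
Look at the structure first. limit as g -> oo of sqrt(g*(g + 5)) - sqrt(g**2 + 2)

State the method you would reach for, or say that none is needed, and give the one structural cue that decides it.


Method: conjugate multiplication — this difference gives up after one conjugate multiplication — the radical structure cancels against its conjugate.


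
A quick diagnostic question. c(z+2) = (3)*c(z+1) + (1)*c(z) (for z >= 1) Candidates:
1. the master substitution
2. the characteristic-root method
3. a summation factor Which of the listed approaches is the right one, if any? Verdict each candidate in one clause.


Verdict: the characteristic-root method — try a geometric ansatz r^z: constant coefficients turn the recurrence into one polynomial equation in r.
- the master substitution — the recursive argument is a shift of the index, not a fixed fraction of it.
- the characteristic-root method: yes, a natural case for it.
- a summation factor: a summation factor telescopes one-step recursions; this one carries higher-order memory.


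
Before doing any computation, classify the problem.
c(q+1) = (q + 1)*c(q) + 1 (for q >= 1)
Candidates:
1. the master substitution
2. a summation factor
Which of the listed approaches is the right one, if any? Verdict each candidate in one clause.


Technique: a summation factor — because the multiplier q + 1 is index-dependent, divide through by its running product and sum the resulting differences.
- the master substitution — no fixed divisor shrinks the index between calls.
- a summation factor — a fit — the right tool for this form.


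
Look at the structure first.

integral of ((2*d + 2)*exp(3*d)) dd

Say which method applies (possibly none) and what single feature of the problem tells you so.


Technique: integration by parts — a polynomial factor 2*d + 2 multiplies exp(3*d); differentiating 2*d + 2 lowers its degree while exp(3*d) integrates cleanly, so parts wins.


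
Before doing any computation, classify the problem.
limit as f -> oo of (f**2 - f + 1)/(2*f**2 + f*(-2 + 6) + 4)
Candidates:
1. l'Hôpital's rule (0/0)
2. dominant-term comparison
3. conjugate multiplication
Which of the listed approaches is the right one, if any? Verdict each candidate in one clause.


Best approach: dominant-term comparison — at large f only the top-degree terms survive; compare the leading terms and the limit falls out.
- l'Hôpital's rule (0/0): viewed as a single quotient this runs to ∞/∞, not the 0/0 clash this candidate addresses; an at-infinity variant of the rule would resolve it, but comparing leading growth reads the answer without differentiating.
- dominant-term comparison: applies; the problem has the shape this method handles.
- conjugate multiplication — there are no radicals in tension whose conjugate would simplify matters.


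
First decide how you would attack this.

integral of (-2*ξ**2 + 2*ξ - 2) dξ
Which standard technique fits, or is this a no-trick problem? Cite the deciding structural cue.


Best approach: no special technique — a term-by-term power-rule job in ξ; no substitution or rearrangement earns its keep here.


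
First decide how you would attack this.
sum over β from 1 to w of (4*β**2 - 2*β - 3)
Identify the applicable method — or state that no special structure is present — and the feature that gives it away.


Diagnosis: no special technique — no cancellation, no constant ratio, no binomial weights — just polynomial terms summed directly.


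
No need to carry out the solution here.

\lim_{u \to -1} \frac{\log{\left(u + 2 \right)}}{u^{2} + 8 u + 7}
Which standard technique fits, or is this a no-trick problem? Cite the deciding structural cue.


Verdict: l'Hôpital's rule (0/0) — both numerator and denominator vanish at -1: the genuine 0/0 indeterminate that l'Hôpital exists for. One could equally expand both pieces locally and compare leading terms; the rule does that in one stroke.


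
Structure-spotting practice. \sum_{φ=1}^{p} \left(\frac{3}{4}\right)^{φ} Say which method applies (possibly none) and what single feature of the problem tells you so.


Technique: the geometric series formula — the ratio of consecutive terms is the constant \frac{3}{4}, independent of the index — a geometric sum.


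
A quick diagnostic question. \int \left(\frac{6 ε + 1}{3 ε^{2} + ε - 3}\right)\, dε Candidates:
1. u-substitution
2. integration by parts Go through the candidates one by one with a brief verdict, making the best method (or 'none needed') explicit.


Method: u-substitution — everything non-trivial happens through the inner expression 3 ε^{2} + ε - 3, and its derivative accounts for the remaining factor up to a constant, so set u = 3 ε^{2} + ε - 3.
- u-substitution — yes — fits the structure here.
- integration by parts: no split into a nonconstant polynomial times one of the standard kernels — exp, sine, or cosine of a linear argument, or a logarithm — applies here.


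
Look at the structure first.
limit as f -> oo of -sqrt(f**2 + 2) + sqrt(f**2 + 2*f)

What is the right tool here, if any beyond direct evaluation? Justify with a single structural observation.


Verdict: conjugate multiplication — the difference sqrt(f**2 + 2*f) - sqrt(f**2 + 2) is an ∞ − ∞ stalemate; its conjugate partner breaks the tie.


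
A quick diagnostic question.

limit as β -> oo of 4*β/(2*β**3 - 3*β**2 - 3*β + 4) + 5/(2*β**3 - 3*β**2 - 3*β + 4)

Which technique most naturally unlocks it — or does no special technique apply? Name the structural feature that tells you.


Best approach: dominant-term comparison — as β grows, only the highest-degree terms matter — compare leading terms and read the limit off. Viewed as a single quotient this is an ∞/∞ form — an at-infinity application of l'Hôpital's rule would also resolve it; comparing leading growth reads the answer without differentiating.


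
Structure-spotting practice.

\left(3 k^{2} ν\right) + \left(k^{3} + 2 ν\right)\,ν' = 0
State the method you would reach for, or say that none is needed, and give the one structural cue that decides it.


Technique: the exact-equation method — this form is already the differential of something: the matching mixed partials of 3 k^{2} ν and k^{3} + 2 ν prove it.


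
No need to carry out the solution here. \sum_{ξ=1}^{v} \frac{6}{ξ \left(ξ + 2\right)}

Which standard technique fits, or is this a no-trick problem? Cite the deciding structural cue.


Best approach: telescoping — integer-spaced poles in \frac{6}{ξ \left(ξ + 2\right)} are the telescoping signature in disguise.


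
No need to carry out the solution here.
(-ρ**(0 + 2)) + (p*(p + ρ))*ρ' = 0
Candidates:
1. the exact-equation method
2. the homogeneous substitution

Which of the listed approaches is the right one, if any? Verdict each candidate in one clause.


Verdict: the homogeneous substitution — the slope's numerator and denominator have matching total degree, so it depends only on ρ/p and the ratio substitution collapses it. This can also be massaged into Bernoulli form (the roles of the variables may need exchanging); the homogeneous substitution avoids that setup.
- the exact-equation method: no potential function has this form as its differential, as written.
- the homogeneous substitution: yes — fits the structure here.


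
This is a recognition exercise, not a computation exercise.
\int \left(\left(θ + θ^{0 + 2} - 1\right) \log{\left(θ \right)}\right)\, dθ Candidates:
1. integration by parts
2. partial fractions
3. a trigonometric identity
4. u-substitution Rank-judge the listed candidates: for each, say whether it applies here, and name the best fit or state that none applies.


Method: integration by parts — choose u = \log{\left(θ \right)}: one derivative turns the logarithm algebraic, and the remaining factor (θ + θ^{0 + 2} - 1) integrates term by term under the power rule.
- integration by parts — yes, a natural case for it.
- partial fractions — the expression is not a ratio of polynomials that decomposes further.
- a trigonometric identity — with no trigonometric functions present, identity rewriting has no target.
- u-substitution: no subexpression of the integrand serves as a whole-integral substitution inner — individual terms may offer their own, but none carries its derivative as a factor of the full integrand; a working change of variable would have to be constructed from outside the expression.


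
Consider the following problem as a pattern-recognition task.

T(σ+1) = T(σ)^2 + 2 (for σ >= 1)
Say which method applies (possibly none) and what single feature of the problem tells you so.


Best approach: no special technique — the sequence value feeds back through itself nonlinearly — linear superposition fails, and every superposition-based closed form fails with it.


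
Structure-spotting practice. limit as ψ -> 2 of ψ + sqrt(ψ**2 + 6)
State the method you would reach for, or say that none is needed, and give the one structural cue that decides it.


Best approach: no special technique — the function is continuous at 2; evaluation is itself the limit, no machinery required.


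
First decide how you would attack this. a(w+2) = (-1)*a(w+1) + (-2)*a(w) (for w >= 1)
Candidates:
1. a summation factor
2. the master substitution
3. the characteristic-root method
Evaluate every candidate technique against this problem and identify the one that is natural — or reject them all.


Diagnosis: the characteristic-root method — every coefficient is a fixed number and the forcing is zero — substitute r^w and read off the root equation.
- a summation factor: a summation factor telescopes one-step recursions; this one carries higher-order memory.
- the master substitution — the recursive argument is a shift of the index, not a fixed fraction of it.
- the characteristic-root method — applies; the problem has the shape this method handles.


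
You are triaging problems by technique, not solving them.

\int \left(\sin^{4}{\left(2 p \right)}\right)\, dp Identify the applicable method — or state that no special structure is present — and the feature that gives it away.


Technique: a trigonometric identity — the even trigonometric power \sin^{4}{\left(2 p \right)} reduces by a double-angle identity before any integration is attempted.


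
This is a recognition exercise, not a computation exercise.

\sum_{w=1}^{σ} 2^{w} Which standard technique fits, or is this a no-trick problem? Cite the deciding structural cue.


Technique: the geometric series formula — each term is 2 times the previous one, so the geometric-series formula applies directly.


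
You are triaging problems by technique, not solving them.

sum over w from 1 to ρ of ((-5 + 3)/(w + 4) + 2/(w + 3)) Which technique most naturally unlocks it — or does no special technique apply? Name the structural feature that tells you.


Verdict: telescoping — difference-of-shifts structure (each term adds 2/(w + 3), then subtracts its one-index-advanced value, which the following term adds back) leaves only the first and last pieces standing.


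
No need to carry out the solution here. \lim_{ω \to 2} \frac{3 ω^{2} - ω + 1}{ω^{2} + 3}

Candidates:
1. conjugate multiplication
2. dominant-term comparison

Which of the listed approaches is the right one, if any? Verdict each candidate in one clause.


Method: no special technique — nothing blocks direct substitution at 2: plug in and finish.
- conjugate multiplication — no divergent radical difference is present for a conjugate pair to cancel.
- dominant-term comparison — leading-power comparison does not apply to this form.


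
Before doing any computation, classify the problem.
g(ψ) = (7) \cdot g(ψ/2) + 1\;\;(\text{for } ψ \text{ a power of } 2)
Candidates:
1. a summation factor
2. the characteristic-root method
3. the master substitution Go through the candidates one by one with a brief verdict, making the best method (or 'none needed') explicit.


Technique: the master substitution — the argument shrinks by the factor 2, so measure the index on a logarithmic scale and the recursion becomes a shift.
- a summation factor: the recursion divides its index rather than shifting it — there is no previous-term chain for a summation factor to telescope.
- the characteristic-root method: the recursion divides its index rather than shifting it — outside the constant-shift family the root method covers.
- the master substitution: yes, a natural case for it.


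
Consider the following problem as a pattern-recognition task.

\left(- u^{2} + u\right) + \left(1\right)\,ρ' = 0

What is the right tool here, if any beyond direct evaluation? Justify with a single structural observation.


Verdict: no special technique — solved for the derivative, ρ never appears on the right — this is a direct integration in u, not a differential-equations problem at heart.


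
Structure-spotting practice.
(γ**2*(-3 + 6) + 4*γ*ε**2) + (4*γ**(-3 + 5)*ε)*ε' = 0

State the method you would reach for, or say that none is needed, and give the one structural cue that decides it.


Verdict: the exact-equation method — equality of cross partials is the green light — assemble the potential function term by term.


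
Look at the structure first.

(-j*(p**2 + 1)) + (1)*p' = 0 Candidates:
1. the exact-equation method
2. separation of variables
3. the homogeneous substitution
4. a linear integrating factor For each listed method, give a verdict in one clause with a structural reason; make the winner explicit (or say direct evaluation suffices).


Technique: separation of variables — the slope splits multiplicatively: j carrying all j-dependence times p**2 + 1 carrying all p-dependence — separate and integrate.
- the exact-equation method — the mixed-partials test fails on this split — it is not an exact differential as presented.
- separation of variables — a fit — the right tool for this form.
- the homogeneous substitution — the slope does not depend on the ratio of the variables alone.
- a linear integrating factor: a nonlinear term in the unknown puts this outside the integrating-factor template.


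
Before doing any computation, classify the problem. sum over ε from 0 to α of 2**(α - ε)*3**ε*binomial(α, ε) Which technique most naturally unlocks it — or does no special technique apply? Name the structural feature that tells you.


Best approach: the binomial theorem — the summand is term ε of a binomial expansion in 3 and 2; the whole sum is a single power.


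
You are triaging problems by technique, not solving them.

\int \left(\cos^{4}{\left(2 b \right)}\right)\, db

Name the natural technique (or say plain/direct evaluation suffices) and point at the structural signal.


Verdict: a trigonometric identity — the exponent on \cos^{4}{\left(2 b \right)} is even — the power-reduction identity is the standard preprocessing step.


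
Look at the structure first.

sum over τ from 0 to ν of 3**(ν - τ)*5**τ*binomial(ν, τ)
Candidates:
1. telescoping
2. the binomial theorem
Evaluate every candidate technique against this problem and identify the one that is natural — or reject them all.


Best approach: the binomial theorem — the binomial coefficients weight matched powers of 5 and 3, which is exactly the expansion of a binomial power.
- telescoping — in the displayed form, no term reappears at a neighboring index to cancel against.
- the binomial theorem: applies; the problem has the shape this method handles.


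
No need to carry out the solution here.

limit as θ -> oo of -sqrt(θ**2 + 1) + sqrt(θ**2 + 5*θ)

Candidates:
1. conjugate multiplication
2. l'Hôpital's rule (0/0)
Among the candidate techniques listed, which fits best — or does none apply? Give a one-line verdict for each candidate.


Best approach: conjugate multiplication — this difference gives up after one conjugate multiplication — the radical structure cancels against its conjugate.
- conjugate multiplication — applies; the problem has the shape this method handles.
- l'Hôpital's rule (0/0): substitution produces ∞ − ∞ rather than a vanishing quotient; the rule needs a 0/0 ratio to act on.


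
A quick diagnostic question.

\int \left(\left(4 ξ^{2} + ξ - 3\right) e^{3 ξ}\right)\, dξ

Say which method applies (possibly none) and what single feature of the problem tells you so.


Diagnosis: integration by parts — the integrand splits as 4 ξ^{2} + ξ - 3 times e^{3 ξ} — repeatedly differentiating the polynomial part kills it, which is the parts ladder.


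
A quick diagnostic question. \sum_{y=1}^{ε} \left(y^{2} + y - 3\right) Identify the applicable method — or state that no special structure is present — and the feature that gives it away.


Technique: no special technique — no ratio, no shift structure, no binomial pattern: sum the constant-multiple powers of y with known formulas.


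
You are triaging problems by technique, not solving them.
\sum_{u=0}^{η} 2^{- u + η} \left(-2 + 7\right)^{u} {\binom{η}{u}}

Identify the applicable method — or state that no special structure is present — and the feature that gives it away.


Technique: the binomial theorem — the binomial coefficients weight matched powers of (-2 + 7) and 2, which is exactly the expansion of a binomial power.


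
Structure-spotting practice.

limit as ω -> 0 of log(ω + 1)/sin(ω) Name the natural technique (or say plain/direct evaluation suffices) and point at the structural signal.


Diagnosis: l'Hôpital's rule (0/0) — substituting 0 gives 0 over 0; differentiate top and bottom once and re-evaluate. A first-order expansion at the point is an equally standard path; the rule packages it.


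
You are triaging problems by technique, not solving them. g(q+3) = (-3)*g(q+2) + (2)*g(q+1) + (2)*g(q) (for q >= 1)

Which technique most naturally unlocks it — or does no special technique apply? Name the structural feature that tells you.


Diagnosis: the characteristic-root method — try a geometric ansatz r^q: constant coefficients turn the recurrence into one polynomial equation in r.


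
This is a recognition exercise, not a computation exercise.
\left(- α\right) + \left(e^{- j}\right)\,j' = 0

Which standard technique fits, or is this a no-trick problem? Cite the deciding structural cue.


Verdict: separation of variables — all dependence on the two variables factors apart, the defining separable shape. An exactness check succeeds on this form as well — separation and the potential function arrive at the same answer, separation more directly.


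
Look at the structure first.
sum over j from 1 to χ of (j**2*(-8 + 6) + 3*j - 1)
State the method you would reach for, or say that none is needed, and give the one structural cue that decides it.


Verdict: no special technique — with only polynomial terms in j present, the classical sum-of-powers identities are all you need.


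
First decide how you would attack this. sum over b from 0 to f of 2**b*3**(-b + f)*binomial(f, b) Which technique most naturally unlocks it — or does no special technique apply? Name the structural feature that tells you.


Diagnosis: the binomial theorem — the binomial coefficients weight matched powers of 2 and 3, which is exactly the expansion of a binomial power.


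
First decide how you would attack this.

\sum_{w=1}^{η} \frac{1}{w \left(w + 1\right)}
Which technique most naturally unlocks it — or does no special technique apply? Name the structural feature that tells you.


Best approach: telescoping — the denominator's roots in \frac{1}{w \left(w + 1\right)} sit an integer apart: decomposition produces a self-cancelling chain.


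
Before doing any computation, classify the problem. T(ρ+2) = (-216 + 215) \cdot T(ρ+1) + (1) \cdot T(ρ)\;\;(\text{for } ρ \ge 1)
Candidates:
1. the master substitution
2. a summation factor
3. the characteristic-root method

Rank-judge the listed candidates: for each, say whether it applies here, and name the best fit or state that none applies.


Technique: the characteristic-root method — the recurrence is linear and homogeneous with constant coefficients, so the ansatz r^ρ turns it into a polynomial equation for r.
- the master substitution: the recursion steps by a constant offset, so exponential reindexing is pointless.
- a summation factor — the recurrence reaches back more than one step, outside the first-order family a summation factor normalizes.
- the characteristic-root method: applies; the problem has the shape this method handles.


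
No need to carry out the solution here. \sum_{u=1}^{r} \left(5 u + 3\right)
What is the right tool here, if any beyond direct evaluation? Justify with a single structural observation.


Diagnosis: no special technique — Faulhaber territory: sum each constant-multiple power of u with its closed-form formula, no trick required.


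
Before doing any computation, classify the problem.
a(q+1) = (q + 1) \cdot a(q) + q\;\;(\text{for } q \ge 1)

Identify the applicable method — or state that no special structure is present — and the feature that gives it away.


Technique: a summation factor — an index-dependent multiplier q + 1 rules out characteristic roots; a summation factor converts it to a pure difference.


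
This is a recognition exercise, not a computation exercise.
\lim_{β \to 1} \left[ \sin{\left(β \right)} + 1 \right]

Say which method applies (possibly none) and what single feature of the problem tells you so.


Best approach: no special technique — no denominator vanishes and nothing blows up at 1: direct substitution is the whole computation.


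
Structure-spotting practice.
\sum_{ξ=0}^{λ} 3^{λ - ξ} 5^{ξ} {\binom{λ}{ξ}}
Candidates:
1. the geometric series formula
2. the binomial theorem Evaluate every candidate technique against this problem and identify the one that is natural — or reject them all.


Diagnosis: the binomial theorem — binomial coefficients against complementary powers of 5 and 3: recognize the binomial expansion and resum.
- the geometric series formula: no single multiplier carries one term to the next throughout the sum.
- the binomial theorem: applicable, and directly so.


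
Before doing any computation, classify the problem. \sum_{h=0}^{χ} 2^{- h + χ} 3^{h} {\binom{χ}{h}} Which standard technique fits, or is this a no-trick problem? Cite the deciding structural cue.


Best approach: the binomial theorem — the binomial coefficients weight matched powers of 3 and 2, which is exactly the expansion of a binomial power.


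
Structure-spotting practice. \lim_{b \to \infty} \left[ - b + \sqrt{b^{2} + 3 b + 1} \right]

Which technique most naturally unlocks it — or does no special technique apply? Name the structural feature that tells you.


Verdict: conjugate multiplication — turning the difference into a conjugate-rationalized ratio makes the limit readable.


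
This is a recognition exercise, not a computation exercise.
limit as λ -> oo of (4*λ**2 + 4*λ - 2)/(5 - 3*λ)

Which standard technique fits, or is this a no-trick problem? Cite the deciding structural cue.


Method: dominant-term comparison — at large λ only the top-degree terms survive; compare the leading terms and the limit falls out. l'Hôpital's at-infinity variant applies to the expression viewed as a single quotient; the leading-term comparison is the direct route.


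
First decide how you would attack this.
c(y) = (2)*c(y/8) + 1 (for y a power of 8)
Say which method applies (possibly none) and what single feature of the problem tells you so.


Diagnosis: the master substitution — the index is divided (y/8), not shifted — substitute y = 8^m to straighten it into a shift recurrence.


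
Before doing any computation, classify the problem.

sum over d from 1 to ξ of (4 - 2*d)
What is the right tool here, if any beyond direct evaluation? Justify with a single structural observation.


Verdict: no special technique — nothing telescopes and nothing is geometric; polynomial terms in d sum term by term.


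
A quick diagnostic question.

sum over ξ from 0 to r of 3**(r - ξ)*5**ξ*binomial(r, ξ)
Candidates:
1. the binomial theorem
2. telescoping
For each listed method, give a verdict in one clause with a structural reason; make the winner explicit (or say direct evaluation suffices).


Method: the binomial theorem — binomial(r, ξ) weighting matched powers of 5 and 3 is the expanded form of (5 + 3)^r — fold it back up.
- the binomial theorem: yes, a natural case for it.
- telescoping: neither a shifted-difference shape nor integer-spaced poles are present.


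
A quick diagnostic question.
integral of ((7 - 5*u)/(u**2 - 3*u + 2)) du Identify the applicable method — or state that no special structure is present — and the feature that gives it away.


Best approach: partial fractions — the denominator u**2 - 3*u + 2 factors, so the quotient decomposes into elementary partial fractions term by term.


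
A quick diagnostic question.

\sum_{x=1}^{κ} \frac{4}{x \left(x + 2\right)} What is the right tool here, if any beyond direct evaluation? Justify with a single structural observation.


Verdict: telescoping — integer-spaced poles in \frac{4}{x \left(x + 2\right)} are the telescoping signature in disguise.


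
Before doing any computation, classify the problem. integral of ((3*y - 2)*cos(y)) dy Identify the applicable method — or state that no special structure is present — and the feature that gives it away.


Verdict: integration by parts — differentiate 3*y - 2, integrate cos(y): each pass lowers the polynomial degree, so parts terminates.


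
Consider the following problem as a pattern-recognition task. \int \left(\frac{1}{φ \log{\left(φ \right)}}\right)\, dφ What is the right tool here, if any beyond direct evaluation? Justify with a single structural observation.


Method: u-substitution — collected, the integrand has one factor that is, up to a constant, the derivative of an inner expression the rest depends on — substitute for that inner expression.


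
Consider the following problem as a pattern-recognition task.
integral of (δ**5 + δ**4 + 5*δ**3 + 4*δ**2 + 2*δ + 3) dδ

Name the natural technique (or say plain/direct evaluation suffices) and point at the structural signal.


Diagnosis: no special technique — scan for structure and find none: constant multiples of powers of δ, integrate directly.


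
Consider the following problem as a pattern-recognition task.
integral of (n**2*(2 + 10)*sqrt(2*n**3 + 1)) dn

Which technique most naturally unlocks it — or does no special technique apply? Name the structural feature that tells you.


Verdict: u-substitution — collected, the integrand has one factor that is, up to a constant, the derivative of an inner expression the rest depends on — substitute for that inner expression.


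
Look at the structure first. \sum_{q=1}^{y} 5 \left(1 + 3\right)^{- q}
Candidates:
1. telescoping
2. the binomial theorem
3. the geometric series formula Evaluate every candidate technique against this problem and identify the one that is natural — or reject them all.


Best approach: the geometric series formula — consecutive terms stand in a fixed index-free ratio — the geometric sum formula closes it.
- telescoping — as presented, consecutive terms share no shifted copy to cancel against — no rewrite is on display to change that.
- the binomial theorem — the summand does not match any term pattern of an expanded binomial power.
- the geometric series formula: yes — fits the structure here.


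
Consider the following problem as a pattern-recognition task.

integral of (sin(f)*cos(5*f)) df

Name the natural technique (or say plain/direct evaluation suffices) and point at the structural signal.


Method: a trigonometric identity — the product sin(f)*cos(5*f) converts to a sum of single-frequency sinusoids via the product-to-sum identity.


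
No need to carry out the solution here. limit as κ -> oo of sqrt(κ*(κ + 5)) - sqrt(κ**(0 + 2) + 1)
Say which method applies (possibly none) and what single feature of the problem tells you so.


Diagnosis: conjugate multiplication — the difference sqrt(κ*(κ + 5)) - sqrt(κ**(0 + 2) + 1) is an ∞ − ∞ stalemate; its conjugate partner breaks the tie.


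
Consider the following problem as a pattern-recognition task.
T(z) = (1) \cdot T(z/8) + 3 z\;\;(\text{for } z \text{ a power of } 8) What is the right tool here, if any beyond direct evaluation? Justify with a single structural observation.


Method: the master substitution — the argument contracts 8-fold per step: reindex z exponentially and solve the linear recurrence in the new index.


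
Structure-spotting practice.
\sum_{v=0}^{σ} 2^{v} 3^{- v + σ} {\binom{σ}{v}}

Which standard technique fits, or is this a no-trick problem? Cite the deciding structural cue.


Verdict: the binomial theorem — binomial coefficients against complementary powers of 2 and 3: recognize the binomial expansion and resum.


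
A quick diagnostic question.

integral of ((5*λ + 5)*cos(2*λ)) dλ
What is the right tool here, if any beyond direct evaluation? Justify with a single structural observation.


Diagnosis: integration by parts — differentiate 5*λ + 5, integrate cos(2*λ): each pass lowers the polynomial degree, so parts terminates.
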